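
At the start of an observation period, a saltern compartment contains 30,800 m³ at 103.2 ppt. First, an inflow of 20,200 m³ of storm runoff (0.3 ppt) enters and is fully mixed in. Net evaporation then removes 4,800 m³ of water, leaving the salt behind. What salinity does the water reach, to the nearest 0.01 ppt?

68.93 ppt

After mixing: salt = 30,800×103.2 + 20,200×0.3 = 3,184,620; volume = 51,000 m³
After evaporation: salt unchanged = 3,184,620; volume = 51,000 − 4,800 = 46,200 m³
S = 3,184,620 / 46,200 = 68.9312 ppt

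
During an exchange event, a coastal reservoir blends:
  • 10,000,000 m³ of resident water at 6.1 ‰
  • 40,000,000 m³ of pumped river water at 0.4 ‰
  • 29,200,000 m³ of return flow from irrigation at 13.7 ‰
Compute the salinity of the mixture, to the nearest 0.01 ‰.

6.02 ‰

By conservation of dissolved salt,
salt = 10,000,000×6.1 + 40,000,000×0.4 + 29,200,000×13.7 = 61,000,000 + 16,000,000 + 400,040,000 = 477,040,000
volume = 10,000,000 + 40,000,000 + 29,200,000 = 79,200,000 m³
S = 477,040,000 / 79,200,000 = 6.0232 ‰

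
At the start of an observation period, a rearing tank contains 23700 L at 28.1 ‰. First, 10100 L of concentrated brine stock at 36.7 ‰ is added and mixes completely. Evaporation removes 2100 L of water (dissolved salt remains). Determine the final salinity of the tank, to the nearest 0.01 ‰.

After mixing: salt = 23,700×28.1 + 10,100×36.7 = 1,036,640; volume = 33,800 L
After evaporation: salt unchanged = 1,036,640; volume = 33,800 − 2,100 = 31,700 L
S = 1,036,640 / 31,700 = 32.7016 ‰

32.70 ‰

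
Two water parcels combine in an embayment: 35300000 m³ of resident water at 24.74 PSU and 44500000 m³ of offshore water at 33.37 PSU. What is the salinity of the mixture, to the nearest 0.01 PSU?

29.55 PSU

Total salt / total volume:
salt = 35,300,000×24.74 + 44,500,000×33.37 = 873,322,000 + 1,484,965,000 = 2,358,287,000
volume = 35,300,000 + 44,500,000 = 79,800,000 m³
S = 2,358,287,000 / 79,800,000 = 29.5525 PSU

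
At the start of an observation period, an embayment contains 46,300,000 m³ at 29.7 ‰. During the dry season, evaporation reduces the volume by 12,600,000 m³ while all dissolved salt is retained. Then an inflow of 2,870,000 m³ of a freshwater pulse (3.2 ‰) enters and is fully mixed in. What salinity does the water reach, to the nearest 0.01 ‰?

After evaporation: salt = 46,300,000×29.7 = 1,375,110,000; volume = 46,300,000 − 12,600,000 = 33,700,000 m³
After mixing: salt = 1,375,110,000 + 2,870,000×3.2 = 1,384,294,000; volume = 33,700,000 + 2,870,000 = 36,570,000 m³
S = 1,384,294,000 / 36,570,000 = 37.8533 ‰

37.85 ‰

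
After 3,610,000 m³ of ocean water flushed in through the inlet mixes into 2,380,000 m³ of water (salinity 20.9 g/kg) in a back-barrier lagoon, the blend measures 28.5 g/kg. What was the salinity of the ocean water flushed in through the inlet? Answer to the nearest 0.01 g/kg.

Salt balance: 2,380,000×20.9 + 3,610,000×S = 5,990,000×28.5
49,742,000 + 3,610,000·S = 170,715,000
S = (170,715,000 − 49,742,000) / 3,610,000 = 33.5105 g/kg

33.51 g/kg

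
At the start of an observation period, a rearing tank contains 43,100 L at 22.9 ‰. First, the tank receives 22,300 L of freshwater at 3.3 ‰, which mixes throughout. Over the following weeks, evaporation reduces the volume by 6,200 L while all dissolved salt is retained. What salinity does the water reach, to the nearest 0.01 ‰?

After mixing: salt = 43,100×22.9 + 22,300×3.3 = 1,060,580; volume = 65,400 L
After evaporation: salt unchanged = 1,060,580; volume = 65,400 − 6,200 = 59,200 L
S = 1,060,580 / 59,200 = 17.9152 ‰

17.92 ‰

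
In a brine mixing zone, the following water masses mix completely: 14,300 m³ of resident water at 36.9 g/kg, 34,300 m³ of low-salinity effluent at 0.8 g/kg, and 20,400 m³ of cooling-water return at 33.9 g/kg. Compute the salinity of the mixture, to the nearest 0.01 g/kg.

Total salt / total volume:
salt = 14,300×36.9 + 34,300×0.8 + 20,400×33.9 = 527,670 + 27,440 + 691,560 = 1,246,670
volume = 14,300 + 34,300 + 20,400 = 69,000 m³
S = 1,246,670 / 69,000 = 18.0677 g/kg

18.07 g/kg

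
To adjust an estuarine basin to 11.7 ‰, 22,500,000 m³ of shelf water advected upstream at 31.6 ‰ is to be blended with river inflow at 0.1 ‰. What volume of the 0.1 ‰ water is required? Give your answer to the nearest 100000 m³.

38600000 m³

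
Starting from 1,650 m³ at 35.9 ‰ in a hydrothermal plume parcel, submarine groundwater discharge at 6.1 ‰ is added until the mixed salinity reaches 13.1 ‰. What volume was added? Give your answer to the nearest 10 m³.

Salt balance: 1,650×35.9 + V×6.1 = (1,650+V)×13.1
59,235 + 6.1V = 21,615 + 13.1V
37,620 = 7V
V = 5,374.29 m³

5370 m³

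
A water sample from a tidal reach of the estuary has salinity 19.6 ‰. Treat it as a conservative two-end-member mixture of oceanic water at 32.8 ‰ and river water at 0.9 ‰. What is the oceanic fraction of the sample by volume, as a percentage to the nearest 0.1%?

58.6%

Let g be the oceanic fraction. Salt balance per unit volume:
g×32.8 + (1−g)×0.9 = 19.6
g = (19.6 − 0.9) / (32.8 − 0.9) = 18.7/31.9 = 0.5862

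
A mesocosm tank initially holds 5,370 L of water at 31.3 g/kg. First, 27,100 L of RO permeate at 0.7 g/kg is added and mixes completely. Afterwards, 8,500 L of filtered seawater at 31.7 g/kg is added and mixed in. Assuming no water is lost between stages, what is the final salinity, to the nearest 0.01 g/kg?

11.14 g/kg

Weighted by volume,
Initial salt = 5,370×31.3 = 168,081
After stage 1: salt = 168,081 + 27,100×0.7 = 187,051; volume = 32,470 L; S = 5.761 g/kg
After stage 2: salt = 187,051 + 8,500×31.7 = 456,501; volume = 40,970 L
S = 456,501 / 40,970 = 11.1423 g/kg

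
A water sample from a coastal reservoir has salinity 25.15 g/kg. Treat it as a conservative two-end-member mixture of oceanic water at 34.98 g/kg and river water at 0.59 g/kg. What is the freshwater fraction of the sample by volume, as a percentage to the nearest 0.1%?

Let f be the freshwater fraction. Salt balance per unit volume:
f×0.59 + (1−f)×34.98 = 25.15
f = (34.98 − 25.15) / (34.98 − 0.59) = 9.83/34.39 = 0.2858

28.6%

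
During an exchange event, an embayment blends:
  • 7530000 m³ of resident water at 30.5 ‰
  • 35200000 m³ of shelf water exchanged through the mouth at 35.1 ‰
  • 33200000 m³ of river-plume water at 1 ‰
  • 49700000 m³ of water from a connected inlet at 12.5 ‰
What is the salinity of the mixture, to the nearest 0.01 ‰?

Mass of salt is conserved:
salt = 7,530,000×30.5 + 35,200,000×35.1 + 33,200,000×1 + 49,700,000×12.5 = 229,665,000 + 1,235,520,000 + 33,200,000 + 621,250,000 = 2,119,635,000
volume = 7,530,000 + 35,200,000 + 33,200,000 + 49,700,000 = 125,630,000 m³
S = 2,119,635,000 / 125,630,000 = 16.872 ‰

16.87 ‰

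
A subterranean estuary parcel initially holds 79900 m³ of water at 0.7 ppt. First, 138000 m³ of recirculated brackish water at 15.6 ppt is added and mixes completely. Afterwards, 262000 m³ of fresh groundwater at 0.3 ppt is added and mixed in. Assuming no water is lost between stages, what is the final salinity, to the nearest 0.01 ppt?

Salt balance:
Initial salt = 79,900×0.7 = 55,930
After stage 1: salt = 55,930 + 138,000×15.6 = 2,208,730; volume = 217,900 m³; S = 10.136 ppt
After stage 2: salt = 2,208,730 + 262,000×0.3 = 2,287,330; volume = 479,900 m³
S = 2,287,330 / 479,900 = 4.7663 ppt

4.77 ppt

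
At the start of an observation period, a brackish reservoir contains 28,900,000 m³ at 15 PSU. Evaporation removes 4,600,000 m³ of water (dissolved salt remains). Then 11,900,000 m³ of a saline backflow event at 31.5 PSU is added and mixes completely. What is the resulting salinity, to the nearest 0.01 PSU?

After evaporation: salt = 28,900,000×15 = 433,500,000; volume = 28,900,000 − 4,600,000 = 24,300,000 m³
After mixing: salt = 433,500,000 + 11,900,000×31.5 = 808,350,000; volume = 24,300,000 + 11,900,000 = 36,200,000 m³
S = 808,350,000 / 36,200,000 = 22.3301 PSU

22.33 PSU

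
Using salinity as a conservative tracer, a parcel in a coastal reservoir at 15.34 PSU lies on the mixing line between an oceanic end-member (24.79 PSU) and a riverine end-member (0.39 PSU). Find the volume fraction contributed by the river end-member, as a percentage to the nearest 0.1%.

38.7%

Let f be the freshwater fraction. Salt balance per unit volume:
f×0.39 + (1−f)×24.79 = 15.34
f = (24.79 − 15.34) / (24.79 − 0.39) = 9.45/24.4 = 0.3873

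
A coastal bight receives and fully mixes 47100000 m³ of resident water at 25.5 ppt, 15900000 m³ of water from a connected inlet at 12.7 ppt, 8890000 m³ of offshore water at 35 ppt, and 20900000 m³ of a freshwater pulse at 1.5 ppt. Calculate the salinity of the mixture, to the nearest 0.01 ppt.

18.81 ppt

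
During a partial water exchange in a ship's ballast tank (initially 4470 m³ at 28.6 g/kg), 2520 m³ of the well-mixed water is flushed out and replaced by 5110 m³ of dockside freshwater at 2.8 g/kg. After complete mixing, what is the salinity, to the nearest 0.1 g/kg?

9.9 g/kg

Remaining after removal: 1,950 m³ at 28.6 g/kg (salt = 55,770)
After addition: salt = 55,770 + 5,110×2.8 = 70,078; volume = 7,060 m³
S = 70,078 / 7,060 = 9.9261 g/kg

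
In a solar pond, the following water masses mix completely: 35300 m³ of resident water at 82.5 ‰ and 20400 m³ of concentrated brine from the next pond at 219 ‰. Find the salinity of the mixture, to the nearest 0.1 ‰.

Salt balance:
salt = 35,300×82.5 + 20,400×219 = 2,912,250 + 4,467,600 = 7,379,850
volume = 35,300 + 20,400 = 55,700 m³
S = 7,379,850 / 55,700 = 132.493 ‰

132.5 ‰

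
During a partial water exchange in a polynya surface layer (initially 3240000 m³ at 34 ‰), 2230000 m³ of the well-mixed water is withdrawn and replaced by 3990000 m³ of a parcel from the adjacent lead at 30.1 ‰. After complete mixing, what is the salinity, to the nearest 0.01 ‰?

30.89 ‰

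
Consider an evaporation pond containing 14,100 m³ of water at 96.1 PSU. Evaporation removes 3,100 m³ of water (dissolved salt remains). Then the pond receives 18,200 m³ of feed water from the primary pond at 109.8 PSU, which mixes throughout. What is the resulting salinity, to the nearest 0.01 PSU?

114.84 PSU

After evaporation: salt = 14,100×96.1 = 1,355,010; volume = 14,100 − 3,100 = 11,000 m³
After mixing: salt = 1,355,010 + 18,200×109.8 = 3,353,370; volume = 11,000 + 18,200 = 29,200 m³
S = 3,353,370 / 29,200 = 114.8414 PSU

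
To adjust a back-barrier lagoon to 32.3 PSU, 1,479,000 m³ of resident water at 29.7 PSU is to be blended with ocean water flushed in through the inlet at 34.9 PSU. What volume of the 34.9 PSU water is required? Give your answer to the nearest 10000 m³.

1480000 m³

Salt balance: 1,479,000×29.7 + V×34.9 = (1,479,000+V)×32.3
43,926,300 + 34.9V = 47,771,700 + 32.3V
3,845,400 = 2.6V
V = 1,479,000 m³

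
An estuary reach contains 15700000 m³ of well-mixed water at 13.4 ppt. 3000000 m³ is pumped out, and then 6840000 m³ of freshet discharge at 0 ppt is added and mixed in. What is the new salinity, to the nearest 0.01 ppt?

8.71 ppt

Remaining after removal: 12,700,000 m³ at 13.4 ppt (salt = 170,180,000)
After addition: salt = 170,180,000 + 6,840,000×0 = 170,180,000; volume = 19,540,000 m³
S = 170,180,000 / 19,540,000 = 8.7093 ppt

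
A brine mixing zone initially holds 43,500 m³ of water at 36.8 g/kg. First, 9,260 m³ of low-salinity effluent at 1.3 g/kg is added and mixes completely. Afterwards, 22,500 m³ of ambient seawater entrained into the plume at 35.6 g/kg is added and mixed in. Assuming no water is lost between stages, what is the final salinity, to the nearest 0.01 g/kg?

Salt balance:
Initial salt = 43,500×36.8 = 1,600,800
After stage 1: salt = 1,600,800 + 9,260×1.3 = 1,612,838; volume = 52,760 m³; S = 30.569 g/kg
After stage 2: salt = 1,612,838 + 22,500×35.6 = 2,413,838; volume = 75,260 m³
S = 2,413,838 / 75,260 = 32.0733 g/kg

32.07 g/kg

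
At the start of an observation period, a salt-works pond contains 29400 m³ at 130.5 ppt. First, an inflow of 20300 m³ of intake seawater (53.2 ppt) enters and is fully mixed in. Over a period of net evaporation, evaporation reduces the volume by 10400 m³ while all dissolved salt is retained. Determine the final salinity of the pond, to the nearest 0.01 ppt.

125.11 ppt

After mixing: salt = 29,400×130.5 + 20,300×53.2 = 4,916,660; volume = 49,700 m³
After evaporation: salt unchanged = 4,916,660; volume = 49,700 − 10,400 = 39,300 m³
S = 4,916,660 / 39,300 = 125.1059 ppt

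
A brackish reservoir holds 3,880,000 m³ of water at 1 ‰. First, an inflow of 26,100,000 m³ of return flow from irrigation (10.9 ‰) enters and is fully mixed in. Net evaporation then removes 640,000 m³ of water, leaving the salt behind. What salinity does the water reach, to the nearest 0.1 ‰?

9.8 ‰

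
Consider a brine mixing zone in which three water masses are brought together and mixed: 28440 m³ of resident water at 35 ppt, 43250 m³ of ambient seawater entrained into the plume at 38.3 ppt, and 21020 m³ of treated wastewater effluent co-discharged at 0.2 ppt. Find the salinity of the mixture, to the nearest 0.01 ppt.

28.65 ppt

Weighted by volume,
salt = 28,440×35 + 43,250×38.3 + 21,020×0.2 = 995,400 + 1,656,475 + 4,204 = 2,656,079
volume = 28,440 + 43,250 + 21,020 = 92,710 m³
S = 2,656,079 / 92,710 = 28.6493 ppt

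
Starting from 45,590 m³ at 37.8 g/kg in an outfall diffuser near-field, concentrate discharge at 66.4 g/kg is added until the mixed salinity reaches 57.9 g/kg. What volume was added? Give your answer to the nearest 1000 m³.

Salt balance: 45,590×37.8 + V×66.4 = (45,590+V)×57.9
1,723,302 + 66.4V = 2,639,661 + 57.9V
916,359 = 8.5V
V = 107,806.94 m³

108000 m³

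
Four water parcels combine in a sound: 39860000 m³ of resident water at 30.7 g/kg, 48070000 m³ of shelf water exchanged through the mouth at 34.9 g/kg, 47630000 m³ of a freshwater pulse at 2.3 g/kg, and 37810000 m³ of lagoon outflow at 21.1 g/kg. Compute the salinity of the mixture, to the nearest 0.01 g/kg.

Conserving salt mass:
salt = 39,860,000×30.7 + 48,070,000×34.9 + 47,630,000×2.3 + 37,810,000×21.1 = 1,223,702,000 + 1,677,643,000 + 109,549,000 + 797,791,000 = 3,808,685,000
volume = 39,860,000 + 48,070,000 + 47,630,000 + 37,810,000 = 173,370,000 m³
S = 3,808,685,000 / 173,370,000 = 21.9685 g/kg

21.97 g/kg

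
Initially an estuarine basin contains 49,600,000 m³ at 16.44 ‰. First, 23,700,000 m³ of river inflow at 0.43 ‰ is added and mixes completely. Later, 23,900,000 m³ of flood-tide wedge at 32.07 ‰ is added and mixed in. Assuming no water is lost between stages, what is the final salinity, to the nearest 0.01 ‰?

16.38 ‰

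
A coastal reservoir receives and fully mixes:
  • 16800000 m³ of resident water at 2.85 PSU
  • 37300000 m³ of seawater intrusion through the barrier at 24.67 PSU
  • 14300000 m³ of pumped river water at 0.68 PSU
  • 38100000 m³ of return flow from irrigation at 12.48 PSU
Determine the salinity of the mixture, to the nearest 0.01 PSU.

13.65 PSU

Mass of salt is conserved:
salt = 16,800,000×2.85 + 37,300,000×24.67 + 14,300,000×0.68 + 38,100,000×12.48 = 47,880,000 + 920,191,000 + 9,724,000 + 475,488,000 = 1,453,283,000
volume = 16,800,000 + 37,300,000 + 14,300,000 + 38,100,000 = 106,500,000 m³
S = 1,453,283,000 / 106,500,000 = 13.6458 PSU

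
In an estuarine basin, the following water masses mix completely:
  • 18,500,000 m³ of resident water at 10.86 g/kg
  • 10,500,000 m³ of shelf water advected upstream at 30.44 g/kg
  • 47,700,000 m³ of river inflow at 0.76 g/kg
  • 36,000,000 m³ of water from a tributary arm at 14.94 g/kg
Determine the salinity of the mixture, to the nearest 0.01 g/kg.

9.71 g/kg

By conservation of dissolved salt,
salt = 18,500,000×10.86 + 10,500,000×30.44 + 47,700,000×0.76 + 36,000,000×14.94 = 200,910,000 + 319,620,000 + 36,252,000 + 537,840,000 = 1,094,622,000
volume = 18,500,000 + 10,500,000 + 47,700,000 + 36,000,000 = 112,700,000 m³
S = 1,094,622,000 / 112,700,000 = 9.7127 g/kg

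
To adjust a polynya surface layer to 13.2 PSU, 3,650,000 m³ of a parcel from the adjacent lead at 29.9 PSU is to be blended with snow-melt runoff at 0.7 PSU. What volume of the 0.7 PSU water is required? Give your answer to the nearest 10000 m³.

Salt balance: 3,650,000×29.9 + V×0.7 = (3,650,000+V)×13.2
109,135,000 + 0.7V = 48,180,000 + 13.2V
60,955,000 = 12.5V
V = 4,876,400 m³

4880000 m³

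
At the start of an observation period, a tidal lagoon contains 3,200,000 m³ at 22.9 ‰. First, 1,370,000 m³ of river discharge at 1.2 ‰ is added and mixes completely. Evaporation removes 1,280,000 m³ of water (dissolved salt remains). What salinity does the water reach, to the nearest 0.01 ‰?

22.77 ‰

After mixing: salt = 3,200,000×22.9 + 1,370,000×1.2 = 74,924,000; volume = 4,570,000 m³
After evaporation: salt unchanged = 74,924,000; volume = 4,570,000 − 1,280,000 = 3,290,000 m³
S = 74,924,000 / 3,290,000 = 22.7733 ‰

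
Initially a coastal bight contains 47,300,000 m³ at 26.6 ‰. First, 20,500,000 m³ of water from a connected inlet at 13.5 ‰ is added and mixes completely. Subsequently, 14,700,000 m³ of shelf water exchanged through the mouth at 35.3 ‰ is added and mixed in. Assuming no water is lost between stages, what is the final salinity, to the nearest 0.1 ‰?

Mass of salt is conserved:
Initial salt = 47,300,000×26.6 = 1,258,180,000
After stage 1: salt = 1,258,180,000 + 20,500,000×13.5 = 1,534,930,000; volume = 67,800,000 m³; S = 22.639 ‰
After stage 2: salt = 1,534,930,000 + 14,700,000×35.3 = 2,053,840,000; volume = 82,500,000 m³
S = 2,053,840,000 / 82,500,000 = 24.895 ‰

24.9 ‰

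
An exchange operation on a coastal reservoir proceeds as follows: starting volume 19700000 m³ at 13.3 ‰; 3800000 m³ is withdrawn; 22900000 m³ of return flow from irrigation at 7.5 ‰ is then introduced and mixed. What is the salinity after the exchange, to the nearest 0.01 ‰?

9.88 ‰

Remaining after removal: 15,900,000 m³ at 13.3 ‰ (salt = 211,470,000)
After addition: salt = 211,470,000 + 22,900,000×7.5 = 383,220,000; volume = 38,800,000 m³
S = 383,220,000 / 38,800,000 = 9.8768 ‰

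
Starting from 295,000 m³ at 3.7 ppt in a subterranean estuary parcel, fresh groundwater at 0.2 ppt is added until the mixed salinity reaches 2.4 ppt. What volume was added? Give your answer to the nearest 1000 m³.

174000 m³

Salt balance: 295,000×3.7 + V×0.2 = (295,000+V)×2.4
1,091,500 + 0.2V = 708,000 + 2.4V
383,500 = 2.2V
V = 174,318.18 m³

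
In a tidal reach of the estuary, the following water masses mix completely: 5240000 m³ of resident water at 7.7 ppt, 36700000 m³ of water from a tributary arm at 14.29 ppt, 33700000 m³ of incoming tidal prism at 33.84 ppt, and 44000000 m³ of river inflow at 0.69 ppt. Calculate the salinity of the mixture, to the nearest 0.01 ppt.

14.51 ppt

By conservation of dissolved salt,
salt = 5,240,000×7.7 + 36,700,000×14.29 + 33,700,000×33.84 + 44,000,000×0.69 = 40,348,000 + 524,443,000 + 1,140,408,000 + 30,360,000 = 1,735,559,000
volume = 5,240,000 + 36,700,000 + 33,700,000 + 44,000,000 = 119,640,000 m³
S = 1,735,559,000 / 119,640,000 = 14.5065 ppt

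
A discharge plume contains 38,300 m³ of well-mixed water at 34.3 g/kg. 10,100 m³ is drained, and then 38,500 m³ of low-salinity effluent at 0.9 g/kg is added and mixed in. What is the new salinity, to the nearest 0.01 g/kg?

Remaining after removal: 28,200 m³ at 34.3 g/kg (salt = 967,260)
After addition: salt = 967,260 + 38,500×0.9 = 1,001,910; volume = 66,700 m³
S = 1,001,910 / 66,700 = 15.0211 g/kg

15.02 g/kg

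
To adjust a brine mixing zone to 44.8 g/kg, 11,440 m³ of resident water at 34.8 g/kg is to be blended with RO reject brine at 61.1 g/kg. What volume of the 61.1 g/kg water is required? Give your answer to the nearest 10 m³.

7020 m³

Salt balance: 11,440×34.8 + V×61.1 = (11,440+V)×44.8
398,112 + 61.1V = 512,512 + 44.8V
114,400 = 16.3V
V = 7,018.4 m³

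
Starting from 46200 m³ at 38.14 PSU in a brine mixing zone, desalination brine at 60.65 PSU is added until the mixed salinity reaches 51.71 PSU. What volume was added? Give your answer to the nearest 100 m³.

Salt balance: 46,200×38.14 + V×60.65 = (46,200+V)×51.71
1,762,068 + 60.65V = 2,389,002 + 51.71V
626,934 = 8.94V
V = 70,126.85 m³

70100 m³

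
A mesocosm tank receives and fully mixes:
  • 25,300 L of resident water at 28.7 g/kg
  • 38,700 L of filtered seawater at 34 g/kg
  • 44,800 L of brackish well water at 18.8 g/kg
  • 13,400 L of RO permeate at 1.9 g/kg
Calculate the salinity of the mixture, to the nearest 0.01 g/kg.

Weighted by volume,
salt = 25,300×28.7 + 38,700×34 + 44,800×18.8 + 13,400×1.9 = 726,110 + 1,315,800 + 842,240 + 25,460 = 2,909,610
volume = 25,300 + 38,700 + 44,800 + 13,400 = 122,200 L
S = 2,909,610 / 122,200 = 23.8102 g/kg

23.81 g/kg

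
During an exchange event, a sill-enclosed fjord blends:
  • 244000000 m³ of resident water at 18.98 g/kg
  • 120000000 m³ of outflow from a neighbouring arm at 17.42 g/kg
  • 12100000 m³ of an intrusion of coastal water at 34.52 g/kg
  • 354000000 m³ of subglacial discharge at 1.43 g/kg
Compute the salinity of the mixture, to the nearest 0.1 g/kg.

10.5 g/kg

Conserving salt mass:
salt = 244,000,000×18.98 + 120,000,000×17.42 + 12,100,000×34.52 + 354,000,000×1.43 = 4,631,120,000 + 2,090,400,000 + 417,692,000 + 506,220,000 = 7,645,432,000
volume = 244,000,000 + 120,000,000 + 12,100,000 + 354,000,000 = 730,100,000 m³
S = 7,645,432,000 / 730,100,000 = 10.472 g/kg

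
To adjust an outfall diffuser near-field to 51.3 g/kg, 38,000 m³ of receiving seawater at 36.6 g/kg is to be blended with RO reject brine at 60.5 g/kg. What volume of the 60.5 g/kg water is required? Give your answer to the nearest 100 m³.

60700 m³

Salt balance: 38,000×36.6 + V×60.5 = (38,000+V)×51.3
1,390,800 + 60.5V = 1,949,400 + 51.3V
558,600 = 9.2V
V = 60,717.39 m³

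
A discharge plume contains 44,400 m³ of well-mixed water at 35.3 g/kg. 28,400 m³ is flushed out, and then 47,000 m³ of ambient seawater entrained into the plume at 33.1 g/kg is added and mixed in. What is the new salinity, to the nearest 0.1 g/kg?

Remaining after removal: 16,000 m³ at 35.3 g/kg (salt = 564,800)
After addition: salt = 564,800 + 47,000×33.1 = 2,120,500; volume = 63,000 m³
S = 2,120,500 / 63,000 = 33.6587 g/kg

33.7 g/kg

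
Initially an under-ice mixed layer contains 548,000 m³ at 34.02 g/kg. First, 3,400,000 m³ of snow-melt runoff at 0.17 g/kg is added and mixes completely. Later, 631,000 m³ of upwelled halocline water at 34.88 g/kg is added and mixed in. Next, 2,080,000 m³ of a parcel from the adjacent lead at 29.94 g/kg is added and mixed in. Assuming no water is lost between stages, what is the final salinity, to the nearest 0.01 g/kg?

15.54 g/kg

Total salt / total volume:
Initial salt = 548,000×34.02 = 18,642,960
After stage 1: salt = 18,642,960 + 3,400,000×0.17 = 19,220,960; volume = 3,948,000 m³; S = 4.869 g/kg
After stage 2: salt = 19,220,960 + 631,000×34.88 = 41,230,240; volume = 4,579,000 m³; S = 9.004 g/kg
After stage 3: salt = 41,230,240 + 2,080,000×29.94 = 103,505,440; volume = 6,659,000 m³
S = 103,505,440 / 6,659,000 = 15.5437 g/kg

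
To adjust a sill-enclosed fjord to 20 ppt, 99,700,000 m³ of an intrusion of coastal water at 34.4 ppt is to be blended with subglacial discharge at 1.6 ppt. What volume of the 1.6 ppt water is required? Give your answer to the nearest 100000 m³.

78000000 m³

Salt balance: 99,700,000×34.4 + V×1.6 = (99,700,000+V)×20
3,429,680,000 + 1.6V = 1,994,000,000 + 20V
1,435,680,000 = 18.4V
V = 78,026,086.96 m³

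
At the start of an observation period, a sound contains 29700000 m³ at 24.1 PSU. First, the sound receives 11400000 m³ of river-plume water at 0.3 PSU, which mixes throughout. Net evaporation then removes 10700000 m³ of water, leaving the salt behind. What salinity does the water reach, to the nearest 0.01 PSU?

After mixing: salt = 29,700,000×24.1 + 11,400,000×0.3 = 719,190,000; volume = 41,100,000 m³
After evaporation: salt unchanged = 719,190,000; volume = 41,100,000 − 10,700,000 = 30,400,000 m³
S = 719,190,000 / 30,400,000 = 23.6576 PSU

23.66 PSU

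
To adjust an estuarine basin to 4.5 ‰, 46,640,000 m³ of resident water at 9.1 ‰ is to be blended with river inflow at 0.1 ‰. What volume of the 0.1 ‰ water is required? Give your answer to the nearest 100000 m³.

48800000 m³

Salt balance: 46,640,000×9.1 + V×0.1 = (46,640,000+V)×4.5
424,424,000 + 0.1V = 209,880,000 + 4.5V
214,544,000 = 4.4V
V = 48,760,000 m³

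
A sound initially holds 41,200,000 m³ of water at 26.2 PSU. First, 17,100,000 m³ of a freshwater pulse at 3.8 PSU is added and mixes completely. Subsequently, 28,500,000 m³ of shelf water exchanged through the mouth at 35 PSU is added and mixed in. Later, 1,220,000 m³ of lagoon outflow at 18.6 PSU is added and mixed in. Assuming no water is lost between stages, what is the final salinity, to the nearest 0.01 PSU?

Mass of salt is conserved:
Initial salt = 41,200,000×26.2 = 1,079,440,000
After stage 1: salt = 1,079,440,000 + 17,100,000×3.8 = 1,144,420,000; volume = 58,300,000 m³; S = 19.63 PSU
After stage 2: salt = 1,144,420,000 + 28,500,000×35 = 2,141,920,000; volume = 86,800,000 m³; S = 24.676 PSU
After stage 3: salt = 2,141,920,000 + 1,220,000×18.6 = 2,164,612,000; volume = 88,020,000 m³
S = 2,164,612,000 / 88,020,000 = 24.5923 PSU

24.59 PSU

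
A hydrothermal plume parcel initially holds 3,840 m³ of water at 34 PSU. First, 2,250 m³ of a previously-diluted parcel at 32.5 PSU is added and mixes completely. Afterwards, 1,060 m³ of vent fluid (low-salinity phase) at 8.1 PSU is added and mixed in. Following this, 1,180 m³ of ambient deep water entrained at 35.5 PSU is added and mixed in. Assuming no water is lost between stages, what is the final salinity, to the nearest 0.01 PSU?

Total salt / total volume:
Initial salt = 3,840×34 = 130,560
After stage 1: salt = 130,560 + 2,250×32.5 = 203,685; volume = 6,090 m³; S = 33.446 PSU
After stage 2: salt = 203,685 + 1,060×8.1 = 212,271; volume = 7,150 m³; S = 29.688 PSU
After stage 3: salt = 212,271 + 1,180×35.5 = 254,161; volume = 8,330 m³
S = 254,161 / 8,330 = 30.5115 PSU

30.51 PSU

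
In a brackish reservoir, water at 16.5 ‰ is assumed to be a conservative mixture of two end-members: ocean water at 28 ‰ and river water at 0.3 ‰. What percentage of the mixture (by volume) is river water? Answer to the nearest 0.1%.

Let f be the freshwater fraction. Salt balance per unit volume:
f×0.3 + (1−f)×28 = 16.5
f = (28 − 16.5) / (28 − 0.3) = 11.5/27.7 = 0.4152

41.5%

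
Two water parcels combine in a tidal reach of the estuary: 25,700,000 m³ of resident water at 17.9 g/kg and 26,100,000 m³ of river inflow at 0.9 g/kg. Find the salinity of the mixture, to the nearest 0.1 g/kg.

9.3 g/kg

Total salt / total volume:
salt = 25,700,000×17.9 + 26,100,000×0.9 = 460,030,000 + 23,490,000 = 483,520,000
volume = 25,700,000 + 26,100,000 = 51,800,000 m³
S = 483,520,000 / 51,800,000 = 9.334 g/kg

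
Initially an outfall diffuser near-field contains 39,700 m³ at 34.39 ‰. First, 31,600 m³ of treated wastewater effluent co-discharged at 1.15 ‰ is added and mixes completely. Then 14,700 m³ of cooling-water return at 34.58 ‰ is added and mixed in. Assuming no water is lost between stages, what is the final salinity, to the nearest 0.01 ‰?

Salt balance:
Initial salt = 39,700×34.39 = 1,365,283
After stage 1: salt = 1,365,283 + 31,600×1.15 = 1,401,623; volume = 71,300 m³; S = 19.658 ‰
After stage 2: salt = 1,401,623 + 14,700×34.58 = 1,909,949; volume = 86,000 m³
S = 1,909,949 / 86,000 = 22.2087 ‰

22.21 ‰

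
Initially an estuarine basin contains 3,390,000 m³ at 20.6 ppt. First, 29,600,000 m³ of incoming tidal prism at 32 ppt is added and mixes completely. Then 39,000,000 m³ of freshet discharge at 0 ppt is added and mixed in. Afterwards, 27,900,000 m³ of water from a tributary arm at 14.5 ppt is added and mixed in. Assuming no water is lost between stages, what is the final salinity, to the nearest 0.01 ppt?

14.23 ppt

Weighted by volume,
Initial salt = 3,390,000×20.6 = 69,834,000
After stage 1: salt = 69,834,000 + 29,600,000×32 = 1,017,034,000; volume = 32,990,000 m³; S = 30.829 ppt
After stage 2: salt = 1,017,034,000 + 39,000,000×0 = 1,017,034,000; volume = 71,990,000 m³; S = 14.127 ppt
After stage 3: salt = 1,017,034,000 + 27,900,000×14.5 = 1,421,584,000; volume = 99,890,000 m³
S = 1,421,584,000 / 99,890,000 = 14.2315 ppt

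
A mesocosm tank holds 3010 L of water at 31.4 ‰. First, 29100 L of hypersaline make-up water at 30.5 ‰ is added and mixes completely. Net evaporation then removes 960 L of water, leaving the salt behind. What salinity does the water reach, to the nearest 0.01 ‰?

31.53 ‰

After mixing: salt = 3,010×31.4 + 29,100×30.5 = 982,064; volume = 32,110 L
After evaporation: salt unchanged = 982,064; volume = 32,110 − 960 = 31,150 L
S = 982,064 / 31,150 = 31.5269 ‰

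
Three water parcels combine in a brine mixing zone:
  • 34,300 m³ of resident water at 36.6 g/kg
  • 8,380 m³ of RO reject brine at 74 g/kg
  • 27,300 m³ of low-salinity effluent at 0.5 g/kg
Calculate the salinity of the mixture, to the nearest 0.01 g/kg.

By conservation of dissolved salt,
salt = 34,300×36.6 + 8,380×74 + 27,300×0.5 = 1,255,380 + 620,120 + 13,650 = 1,889,150
volume = 34,300 + 8,380 + 27,300 = 69,980 m³
S = 1,889,150 / 69,980 = 26.9956 g/kg

27.00 g/kg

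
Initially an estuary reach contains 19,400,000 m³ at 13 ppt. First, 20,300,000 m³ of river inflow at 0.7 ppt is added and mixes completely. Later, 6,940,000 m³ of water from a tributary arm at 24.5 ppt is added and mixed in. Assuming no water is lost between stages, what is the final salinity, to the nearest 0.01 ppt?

By conservation of dissolved salt,
Initial salt = 19,400,000×13 = 252,200,000
After stage 1: salt = 252,200,000 + 20,300,000×0.7 = 266,410,000; volume = 39,700,000 m³; S = 6.711 ppt
After stage 2: salt = 266,410,000 + 6,940,000×24.5 = 436,440,000; volume = 46,640,000 m³
S = 436,440,000 / 46,640,000 = 9.3576 ppt

9.36 ppt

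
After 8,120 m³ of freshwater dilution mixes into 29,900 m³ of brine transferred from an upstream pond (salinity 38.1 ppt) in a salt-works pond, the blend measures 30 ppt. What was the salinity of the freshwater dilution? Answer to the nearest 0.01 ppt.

0.17 ppt

Salt balance: 29,900×38.1 + 8,120×S = 38,020×30
1,139,190 + 8,120·S = 1,140,600
S = (1,140,600 − 1,139,190) / 8,120 = 0.1736 ppt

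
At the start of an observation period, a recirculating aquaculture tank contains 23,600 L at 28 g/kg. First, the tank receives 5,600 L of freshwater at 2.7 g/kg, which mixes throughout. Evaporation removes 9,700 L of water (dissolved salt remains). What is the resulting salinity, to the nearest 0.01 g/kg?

After mixing: salt = 23,600×28 + 5,600×2.7 = 675,920; volume = 29,200 L
After evaporation: salt unchanged = 675,920; volume = 29,200 − 9,700 = 19,500 L
S = 675,920 / 19,500 = 34.6626 g/kg

34.66 g/kg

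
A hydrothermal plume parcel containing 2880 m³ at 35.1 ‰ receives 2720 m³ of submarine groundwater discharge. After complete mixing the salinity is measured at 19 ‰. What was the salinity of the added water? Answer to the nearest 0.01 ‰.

1.95 ‰

Salt balance: 2,880×35.1 + 2,720×S = 5,600×19
101,088 + 2,720·S = 106,400
S = (106,400 − 101,088) / 2,720 = 1.9529 ‰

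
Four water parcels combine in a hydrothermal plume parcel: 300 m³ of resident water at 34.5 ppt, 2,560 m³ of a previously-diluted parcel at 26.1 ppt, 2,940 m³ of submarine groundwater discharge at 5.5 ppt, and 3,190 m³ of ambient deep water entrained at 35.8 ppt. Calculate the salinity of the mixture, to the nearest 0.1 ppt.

23.1 ppt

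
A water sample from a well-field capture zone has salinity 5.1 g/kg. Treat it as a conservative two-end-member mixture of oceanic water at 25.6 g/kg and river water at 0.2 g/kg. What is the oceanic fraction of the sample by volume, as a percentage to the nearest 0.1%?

19.3%

Let g be the oceanic fraction. Salt balance per unit volume:
g×25.6 + (1−g)×0.2 = 5.1
g = (5.1 − 0.2) / (25.6 − 0.2) = 4.9/25.4 = 0.1929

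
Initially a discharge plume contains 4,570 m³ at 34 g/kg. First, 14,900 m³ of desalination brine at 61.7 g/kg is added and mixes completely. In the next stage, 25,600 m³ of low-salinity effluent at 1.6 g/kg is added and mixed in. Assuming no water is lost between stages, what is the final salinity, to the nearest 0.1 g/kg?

Total salt / total volume:
Initial salt = 4,570×34 = 155,380
After stage 1: salt = 155,380 + 14,900×61.7 = 1,074,710; volume = 19,470 m³; S = 55.198 g/kg
After stage 2: salt = 1,074,710 + 25,600×1.6 = 1,115,670; volume = 45,070 m³
S = 1,115,670 / 45,070 = 24.7542 g/kg

24.8 g/kg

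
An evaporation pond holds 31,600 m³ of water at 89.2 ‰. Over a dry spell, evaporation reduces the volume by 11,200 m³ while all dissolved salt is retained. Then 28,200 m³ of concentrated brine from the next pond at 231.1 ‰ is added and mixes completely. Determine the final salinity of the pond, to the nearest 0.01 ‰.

192.09 ‰

After evaporation: salt = 31,600×89.2 = 2,818,720; volume = 31,600 − 11,200 = 20,400 m³
After mixing: salt = 2,818,720 + 28,200×231.1 = 9,335,740; volume = 20,400 + 28,200 = 48,600 m³
S = 9,335,740 / 48,600 = 192.0934 ‰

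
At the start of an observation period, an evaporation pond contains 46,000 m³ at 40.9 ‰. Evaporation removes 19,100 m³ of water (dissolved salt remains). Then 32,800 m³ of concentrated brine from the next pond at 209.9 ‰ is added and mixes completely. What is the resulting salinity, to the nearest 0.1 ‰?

After evaporation: salt = 46,000×40.9 = 1,881,400; volume = 46,000 − 19,100 = 26,900 m³
After mixing: salt = 1,881,400 + 32,800×209.9 = 8,766,120; volume = 26,900 + 32,800 = 59,700 m³
S = 8,766,120 / 59,700 = 146.8362 ‰

146.8 ‰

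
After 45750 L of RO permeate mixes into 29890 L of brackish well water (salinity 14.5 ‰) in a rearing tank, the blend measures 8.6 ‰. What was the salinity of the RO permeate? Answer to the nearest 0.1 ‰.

4.7 ‰

Salt balance: 29,890×14.5 + 45,750×S = 75,640×8.6
433,405 + 45,750·S = 650,504
S = (650,504 − 433,405) / 45,750 = 4.7453 ‰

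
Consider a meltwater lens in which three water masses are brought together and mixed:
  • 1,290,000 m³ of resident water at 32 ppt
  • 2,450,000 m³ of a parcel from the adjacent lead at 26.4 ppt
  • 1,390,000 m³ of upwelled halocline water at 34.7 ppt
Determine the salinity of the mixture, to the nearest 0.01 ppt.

30.06 ppt

Weighted by volume,
salt = 1,290,000×32 + 2,450,000×26.4 + 1,390,000×34.7 = 41,280,000 + 64,680,000 + 48,233,000 = 154,193,000
volume = 1,290,000 + 2,450,000 + 1,390,000 = 5,130,000 m³
S = 154,193,000 / 5,130,000 = 30.0571 ppt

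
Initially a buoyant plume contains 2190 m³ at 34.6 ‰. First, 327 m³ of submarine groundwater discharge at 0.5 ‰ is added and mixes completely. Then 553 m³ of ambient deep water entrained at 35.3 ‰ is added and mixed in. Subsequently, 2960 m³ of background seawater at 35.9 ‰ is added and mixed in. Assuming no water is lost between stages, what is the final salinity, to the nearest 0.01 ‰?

Mass of salt is conserved:
Initial salt = 2,190×34.6 = 75,774
After stage 1: salt = 75,774 + 327×0.5 = 75,937.5; volume = 2,517 m³; S = 30.17 ‰
After stage 2: salt = 75,937.5 + 553×35.3 = 95,458.4; volume = 3,070 m³; S = 31.094 ‰
After stage 3: salt = 95,458.4 + 2,960×35.9 = 201,722.4; volume = 6,030 m³
S = 201,722.4 / 6,030 = 33.4531 ‰

33.45 ‰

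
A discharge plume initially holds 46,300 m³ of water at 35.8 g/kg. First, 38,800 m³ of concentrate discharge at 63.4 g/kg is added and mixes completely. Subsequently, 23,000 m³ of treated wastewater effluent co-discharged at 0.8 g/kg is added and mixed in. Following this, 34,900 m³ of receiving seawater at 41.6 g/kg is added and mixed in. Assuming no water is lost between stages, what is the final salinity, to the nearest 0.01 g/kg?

39.07 g/kg

Total salt / total volume:
Initial salt = 46,300×35.8 = 1,657,540
After stage 1: salt = 1,657,540 + 38,800×63.4 = 4,117,460; volume = 85,100 m³; S = 48.384 g/kg
After stage 2: salt = 4,117,460 + 23,000×0.8 = 4,135,860; volume = 108,100 m³; S = 38.26 g/kg
After stage 3: salt = 4,135,860 + 34,900×41.6 = 5,587,700; volume = 143,000 m³
S = 5,587,700 / 143,000 = 39.0748 g/kg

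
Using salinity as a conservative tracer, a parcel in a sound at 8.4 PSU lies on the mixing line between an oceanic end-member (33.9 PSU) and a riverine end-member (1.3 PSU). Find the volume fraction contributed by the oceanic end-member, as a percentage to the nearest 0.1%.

21.8%

Let g be the oceanic fraction. Salt balance per unit volume:
g×33.9 + (1−g)×1.3 = 8.4
g = (8.4 − 1.3) / (33.9 − 1.3) = 7.1/32.6 = 0.2178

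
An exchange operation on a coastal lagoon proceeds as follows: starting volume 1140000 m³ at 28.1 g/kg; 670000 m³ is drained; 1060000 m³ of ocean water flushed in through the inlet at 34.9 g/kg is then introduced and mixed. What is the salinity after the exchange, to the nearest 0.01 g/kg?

32.81 g/kg

Remaining after removal: 470,000 m³ at 28.1 g/kg (salt = 13,207,000)
After addition: salt = 13,207,000 + 1,060,000×34.9 = 50,201,000; volume = 1,530,000 m³
S = 50,201,000 / 1,530,000 = 32.8111 g/kg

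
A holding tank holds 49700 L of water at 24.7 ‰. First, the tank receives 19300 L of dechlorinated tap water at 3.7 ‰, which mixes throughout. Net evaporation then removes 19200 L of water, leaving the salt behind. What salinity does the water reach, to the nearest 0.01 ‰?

26.08 ‰

After mixing: salt = 49,700×24.7 + 19,300×3.7 = 1,299,000; volume = 69,000 L
After evaporation: salt unchanged = 1,299,000; volume = 69,000 − 19,200 = 49,800 L
S = 1,299,000 / 49,800 = 26.0843 ‰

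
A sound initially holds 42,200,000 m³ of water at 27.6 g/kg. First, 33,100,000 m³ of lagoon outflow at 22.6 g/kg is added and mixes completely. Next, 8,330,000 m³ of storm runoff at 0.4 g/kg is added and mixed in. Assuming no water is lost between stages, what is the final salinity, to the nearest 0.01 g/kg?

22.91 g/kg

Weighted by volume,
Initial salt = 42,200,000×27.6 = 1,164,720,000
After stage 1: salt = 1,164,720,000 + 33,100,000×22.6 = 1,912,780,000; volume = 75,300,000 m³; S = 25.402 g/kg
After stage 2: salt = 1,912,780,000 + 8,330,000×0.4 = 1,916,112,000; volume = 83,630,000 m³
S = 1,916,112,000 / 83,630,000 = 22.9118 g/kg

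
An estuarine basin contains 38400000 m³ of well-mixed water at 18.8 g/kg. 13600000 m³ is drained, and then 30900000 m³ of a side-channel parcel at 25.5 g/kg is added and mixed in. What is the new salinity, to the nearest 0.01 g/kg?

22.52 g/kg

Remaining after removal: 24,800,000 m³ at 18.8 g/kg (salt = 466,240,000)
After addition: salt = 466,240,000 + 30,900,000×25.5 = 1,254,190,000; volume = 55,700,000 m³
S = 1,254,190,000 / 55,700,000 = 22.5169 g/kg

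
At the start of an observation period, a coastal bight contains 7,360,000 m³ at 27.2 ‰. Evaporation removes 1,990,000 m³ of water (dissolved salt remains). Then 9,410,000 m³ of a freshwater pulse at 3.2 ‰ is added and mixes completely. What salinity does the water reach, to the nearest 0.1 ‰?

After evaporation: salt = 7,360,000×27.2 = 200,192,000; volume = 7,360,000 − 1,990,000 = 5,370,000 m³
After mixing: salt = 200,192,000 + 9,410,000×3.2 = 230,304,000; volume = 5,370,000 + 9,410,000 = 14,780,000 m³
S = 230,304,000 / 14,780,000 = 15.5821 ‰

15.6 ‰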